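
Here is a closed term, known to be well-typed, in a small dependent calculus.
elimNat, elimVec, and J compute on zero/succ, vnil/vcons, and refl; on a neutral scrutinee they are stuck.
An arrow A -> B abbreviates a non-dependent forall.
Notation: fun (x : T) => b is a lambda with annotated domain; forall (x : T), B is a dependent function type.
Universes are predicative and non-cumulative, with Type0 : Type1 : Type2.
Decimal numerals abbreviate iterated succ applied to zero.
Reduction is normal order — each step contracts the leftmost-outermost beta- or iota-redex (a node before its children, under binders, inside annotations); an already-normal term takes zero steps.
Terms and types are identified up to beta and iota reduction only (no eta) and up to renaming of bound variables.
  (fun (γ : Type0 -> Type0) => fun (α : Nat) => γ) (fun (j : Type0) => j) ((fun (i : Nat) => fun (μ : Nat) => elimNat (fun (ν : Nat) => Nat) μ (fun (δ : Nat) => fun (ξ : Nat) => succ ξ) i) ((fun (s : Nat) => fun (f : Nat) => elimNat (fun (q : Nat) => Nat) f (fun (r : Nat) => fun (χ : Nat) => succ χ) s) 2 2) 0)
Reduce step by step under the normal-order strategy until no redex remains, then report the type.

reduction (normal order):
  (fun (γ : Type0 -> Type0) => fun (α : Nat) => γ) (fun (j : Type0) => j) ((fun (i : Nat) => fun (μ : Nat) => elimNat (fun (ν : Nat) => Nat) μ (fun (δ : Nat) => fun (ξ : Nat) => succ ξ) i) ((fun (s : Nat) => fun (f : Nat) => elimNat (fun (q : Nat) => Nat) f (fun (r : Nat) => fun (χ : Nat) => succ χ) s) 2 2) 0)
  ~> (fun (γ : Nat) => fun (α : Type0) => α) ((fun (j : Nat) => fun (i : Nat) => elimNat (fun (μ : Nat) => Nat) i (fun (ν : Nat) => fun (δ : Nat) => succ δ) j) ((fun (ξ : Nat) => fun (s : Nat) => elimNat (fun (f : Nat) => Nat) s (fun (q : Nat) => fun (r : Nat) => succ r) ξ) 2 2) 0)
  ~> fun (γ : Type0) => γ
type:
  Type0 -> Type0


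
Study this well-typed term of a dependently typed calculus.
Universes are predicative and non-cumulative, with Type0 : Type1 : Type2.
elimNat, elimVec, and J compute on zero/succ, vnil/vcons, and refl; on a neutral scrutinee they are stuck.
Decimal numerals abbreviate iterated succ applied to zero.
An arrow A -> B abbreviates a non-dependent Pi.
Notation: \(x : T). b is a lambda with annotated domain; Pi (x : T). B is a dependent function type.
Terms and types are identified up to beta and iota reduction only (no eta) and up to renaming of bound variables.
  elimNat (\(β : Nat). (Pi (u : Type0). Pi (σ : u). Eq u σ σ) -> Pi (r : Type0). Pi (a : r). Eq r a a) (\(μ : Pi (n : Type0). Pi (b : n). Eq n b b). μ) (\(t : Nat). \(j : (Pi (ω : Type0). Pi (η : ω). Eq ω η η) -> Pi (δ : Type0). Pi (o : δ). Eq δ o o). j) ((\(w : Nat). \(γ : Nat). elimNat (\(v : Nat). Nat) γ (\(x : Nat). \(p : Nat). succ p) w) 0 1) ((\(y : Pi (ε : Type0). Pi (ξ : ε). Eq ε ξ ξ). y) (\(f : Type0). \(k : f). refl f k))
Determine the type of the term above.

type:
  Pi (β : Type0). Pi (u : β). Eq β u u


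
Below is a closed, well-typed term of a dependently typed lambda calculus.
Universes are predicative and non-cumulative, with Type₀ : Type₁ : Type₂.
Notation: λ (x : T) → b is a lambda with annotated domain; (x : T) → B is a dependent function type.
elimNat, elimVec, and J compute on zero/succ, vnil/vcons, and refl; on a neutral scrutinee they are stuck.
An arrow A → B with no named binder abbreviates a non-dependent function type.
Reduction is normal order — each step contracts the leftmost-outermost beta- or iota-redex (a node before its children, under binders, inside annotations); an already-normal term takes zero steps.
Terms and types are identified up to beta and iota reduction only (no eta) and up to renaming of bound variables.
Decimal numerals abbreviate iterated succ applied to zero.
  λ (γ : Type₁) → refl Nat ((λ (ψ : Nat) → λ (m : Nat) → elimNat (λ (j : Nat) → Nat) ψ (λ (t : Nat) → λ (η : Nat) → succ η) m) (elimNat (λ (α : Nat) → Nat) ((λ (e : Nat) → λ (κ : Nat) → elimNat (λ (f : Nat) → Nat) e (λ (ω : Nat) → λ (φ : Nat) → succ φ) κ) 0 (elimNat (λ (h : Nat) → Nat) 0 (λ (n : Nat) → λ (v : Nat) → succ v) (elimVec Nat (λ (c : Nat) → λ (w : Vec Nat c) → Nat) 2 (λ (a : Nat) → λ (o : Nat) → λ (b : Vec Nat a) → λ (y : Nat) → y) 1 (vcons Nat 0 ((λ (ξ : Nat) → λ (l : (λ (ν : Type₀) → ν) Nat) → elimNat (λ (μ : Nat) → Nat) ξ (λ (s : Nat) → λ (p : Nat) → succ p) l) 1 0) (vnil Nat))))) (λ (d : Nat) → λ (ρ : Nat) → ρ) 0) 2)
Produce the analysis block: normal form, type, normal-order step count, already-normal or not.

resulting normal form:
  λ (γ : Type₁) → refl Nat 4
type:
  Type₁ → Eq Nat 4 4
steps to reach normal form (normal order): 32
started in normal form: no
first contracted redex: a beta-redex


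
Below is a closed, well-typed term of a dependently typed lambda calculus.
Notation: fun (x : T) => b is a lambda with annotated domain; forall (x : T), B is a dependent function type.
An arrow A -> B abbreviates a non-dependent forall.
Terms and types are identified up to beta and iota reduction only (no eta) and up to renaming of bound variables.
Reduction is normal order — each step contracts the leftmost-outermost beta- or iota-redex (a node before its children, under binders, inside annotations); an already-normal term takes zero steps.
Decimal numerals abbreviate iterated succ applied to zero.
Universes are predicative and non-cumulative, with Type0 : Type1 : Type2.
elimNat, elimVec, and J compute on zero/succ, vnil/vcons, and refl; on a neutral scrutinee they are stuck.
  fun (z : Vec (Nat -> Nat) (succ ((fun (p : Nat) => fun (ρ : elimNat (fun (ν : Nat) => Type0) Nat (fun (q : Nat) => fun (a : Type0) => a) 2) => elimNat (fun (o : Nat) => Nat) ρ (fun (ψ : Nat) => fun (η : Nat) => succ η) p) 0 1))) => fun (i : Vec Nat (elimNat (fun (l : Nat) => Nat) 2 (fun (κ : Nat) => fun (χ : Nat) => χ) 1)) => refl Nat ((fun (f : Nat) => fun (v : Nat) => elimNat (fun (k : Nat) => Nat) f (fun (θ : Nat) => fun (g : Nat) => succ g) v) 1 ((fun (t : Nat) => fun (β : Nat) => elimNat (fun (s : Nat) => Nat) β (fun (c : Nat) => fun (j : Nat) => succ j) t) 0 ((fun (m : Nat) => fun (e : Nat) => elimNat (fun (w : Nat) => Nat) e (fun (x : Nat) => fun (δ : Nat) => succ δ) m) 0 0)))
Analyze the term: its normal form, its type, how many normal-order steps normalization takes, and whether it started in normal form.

normal form:
  fun (z : Vec (Nat -> Nat) 2) => fun (p : Vec Nat 2) => refl Nat 1
type:
  Vec (Nat -> Nat) 2 -> Vec Nat 2 -> Eq Nat 1 1
normal-order step count: 16
already normal: no
first redex: a beta-redex


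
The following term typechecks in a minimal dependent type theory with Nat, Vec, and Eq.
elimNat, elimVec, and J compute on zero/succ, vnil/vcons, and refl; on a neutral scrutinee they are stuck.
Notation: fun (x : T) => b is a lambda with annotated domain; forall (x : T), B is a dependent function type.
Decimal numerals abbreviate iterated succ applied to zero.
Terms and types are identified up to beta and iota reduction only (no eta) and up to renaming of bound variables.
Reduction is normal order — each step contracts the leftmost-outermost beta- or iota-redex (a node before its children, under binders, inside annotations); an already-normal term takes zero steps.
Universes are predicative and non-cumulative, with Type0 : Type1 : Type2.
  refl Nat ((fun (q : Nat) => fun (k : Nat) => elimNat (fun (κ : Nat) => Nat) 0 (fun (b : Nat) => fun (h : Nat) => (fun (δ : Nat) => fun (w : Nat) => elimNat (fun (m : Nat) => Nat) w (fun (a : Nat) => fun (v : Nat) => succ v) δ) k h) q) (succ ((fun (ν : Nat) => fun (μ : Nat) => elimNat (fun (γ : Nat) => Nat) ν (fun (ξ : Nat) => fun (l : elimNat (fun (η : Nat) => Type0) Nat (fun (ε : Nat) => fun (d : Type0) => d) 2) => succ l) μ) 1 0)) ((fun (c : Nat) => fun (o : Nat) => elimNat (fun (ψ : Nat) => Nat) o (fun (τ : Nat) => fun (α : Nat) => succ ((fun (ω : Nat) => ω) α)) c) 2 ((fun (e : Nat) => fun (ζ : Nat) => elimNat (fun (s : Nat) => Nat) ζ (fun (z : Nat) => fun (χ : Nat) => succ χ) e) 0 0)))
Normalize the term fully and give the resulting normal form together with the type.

normal form:
  refl Nat 4
the term's type:
  Eq Nat 4 4
observation: 58 normal-order steps normalize the term, beginning with a beta-redex.


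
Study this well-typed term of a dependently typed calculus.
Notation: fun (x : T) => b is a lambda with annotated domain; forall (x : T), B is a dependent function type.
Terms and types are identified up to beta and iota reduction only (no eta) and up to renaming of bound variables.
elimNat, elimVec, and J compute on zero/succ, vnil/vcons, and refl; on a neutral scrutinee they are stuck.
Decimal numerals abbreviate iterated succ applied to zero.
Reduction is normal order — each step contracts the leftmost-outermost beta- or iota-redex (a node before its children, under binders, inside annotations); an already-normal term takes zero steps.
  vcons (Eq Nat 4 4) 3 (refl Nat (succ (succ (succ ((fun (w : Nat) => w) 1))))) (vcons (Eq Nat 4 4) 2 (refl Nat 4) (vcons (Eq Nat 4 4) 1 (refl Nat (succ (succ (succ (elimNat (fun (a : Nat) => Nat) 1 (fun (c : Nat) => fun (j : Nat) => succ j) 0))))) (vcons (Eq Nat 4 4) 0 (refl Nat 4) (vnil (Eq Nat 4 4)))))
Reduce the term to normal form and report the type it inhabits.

resulting normal form:
  vcons (Eq Nat 4 4) 3 (refl Nat 4) (vcons (Eq Nat 4 4) 2 (refl Nat 4) (vcons (Eq Nat 4 4) 1 (refl Nat 4) (vcons (Eq Nat 4 4) 0 (refl Nat 4) (vnil (Eq Nat 4 4)))))
type:
  Vec (Eq Nat 4 4) 4
observation: normalization takes exactly 2 steps under the normal-order strategy.


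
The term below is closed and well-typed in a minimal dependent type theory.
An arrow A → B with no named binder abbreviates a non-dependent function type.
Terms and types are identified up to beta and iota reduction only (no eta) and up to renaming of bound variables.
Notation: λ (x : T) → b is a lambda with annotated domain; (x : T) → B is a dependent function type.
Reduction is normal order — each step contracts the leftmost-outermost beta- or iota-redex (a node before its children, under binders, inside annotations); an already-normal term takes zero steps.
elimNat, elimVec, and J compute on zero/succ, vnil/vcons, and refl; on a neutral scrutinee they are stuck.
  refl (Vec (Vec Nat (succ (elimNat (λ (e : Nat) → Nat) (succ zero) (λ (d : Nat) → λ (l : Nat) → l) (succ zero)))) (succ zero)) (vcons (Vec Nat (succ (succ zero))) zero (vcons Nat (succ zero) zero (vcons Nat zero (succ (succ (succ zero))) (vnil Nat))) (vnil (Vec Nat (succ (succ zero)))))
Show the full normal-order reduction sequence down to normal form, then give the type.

normal-order reduction:
  refl (Vec (Vec Nat (succ (elimNat (λ (e : Nat) → Nat) (succ zero) (λ (d : Nat) → λ (l : Nat) → l) (succ zero)))) (succ zero)) (vcons (Vec Nat (succ (succ zero))) zero (vcons Nat (succ zero) zero (vcons Nat zero (succ (succ (succ zero))) (vnil Nat))) (vnil (Vec Nat (succ (succ zero)))))
  ~> refl (Vec (Vec Nat (succ ((λ (e : Nat) → λ (d : Nat) → d) zero (elimNat (λ (l : Nat) → Nat) (succ zero) (λ (p : Nat) → λ (φ : Nat) → φ) zero)))) (succ zero)) (vcons (Vec Nat (succ (succ zero))) zero (vcons Nat (succ zero) zero (vcons Nat zero (succ (succ (succ zero))) (vnil Nat))) (vnil (Vec Nat (succ (succ zero)))))
  ~> refl (Vec (Vec Nat (succ ((λ (e : Nat) → e) (elimNat (λ (d : Nat) → Nat) (succ zero) (λ (l : Nat) → λ (p : Nat) → p) zero)))) (succ zero)) (vcons (Vec Nat (succ (succ zero))) zero (vcons Nat (succ zero) zero (vcons Nat zero (succ (succ (succ zero))) (vnil Nat))) (vnil (Vec Nat (succ (succ zero)))))
  ~> refl (Vec (Vec Nat (succ (elimNat (λ (e : Nat) → Nat) (succ zero) (λ (d : Nat) → λ (l : Nat) → l) zero))) (succ zero)) (vcons (Vec Nat (succ (succ zero))) zero (vcons Nat (succ zero) zero (vcons Nat zero (succ (succ (succ zero))) (vnil Nat))) (vnil (Vec Nat (succ (succ zero)))))
  ~> refl (Vec (Vec Nat (succ (succ zero))) (succ zero)) (vcons (Vec Nat (succ (succ zero))) zero (vcons Nat (succ zero) zero (vcons Nat zero (succ (succ (succ zero))) (vnil Nat))) (vnil (Vec Nat (succ (succ zero)))))
type:
  Eq (Vec (Vec Nat (succ (succ zero))) (succ zero)) (vcons (Vec Nat (succ (succ zero))) zero (vcons Nat (succ zero) zero (vcons Nat zero (succ (succ (succ zero))) (vnil Nat))) (vnil (Vec Nat (succ (succ zero))))) (vcons (Vec Nat (succ (succ zero))) zero (vcons Nat (succ zero) zero (vcons Nat zero (succ (succ (succ zero))) (vnil Nat))) (vnil (Vec Nat (succ (succ zero)))))


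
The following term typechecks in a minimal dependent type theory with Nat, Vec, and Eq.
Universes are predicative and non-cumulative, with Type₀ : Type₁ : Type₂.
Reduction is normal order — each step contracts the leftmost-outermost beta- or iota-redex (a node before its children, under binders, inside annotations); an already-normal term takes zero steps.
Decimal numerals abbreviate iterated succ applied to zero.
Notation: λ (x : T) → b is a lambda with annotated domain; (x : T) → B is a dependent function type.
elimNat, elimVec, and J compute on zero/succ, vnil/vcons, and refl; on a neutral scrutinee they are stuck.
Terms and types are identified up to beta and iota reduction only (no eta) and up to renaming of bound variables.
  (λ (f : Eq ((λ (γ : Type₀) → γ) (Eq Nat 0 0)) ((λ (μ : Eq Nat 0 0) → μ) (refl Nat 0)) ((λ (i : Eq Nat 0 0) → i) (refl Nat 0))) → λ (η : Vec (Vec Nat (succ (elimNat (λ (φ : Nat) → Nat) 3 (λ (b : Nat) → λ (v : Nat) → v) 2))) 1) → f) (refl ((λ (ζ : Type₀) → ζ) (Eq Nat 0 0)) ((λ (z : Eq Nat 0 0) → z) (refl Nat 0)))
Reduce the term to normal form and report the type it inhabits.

reduced normal form:
  λ (f : Vec (Vec Nat 4) 1) → refl (Eq Nat 0 0) (refl Nat 0)
the term's type:
  (f : Vec (Vec Nat 4) 1) → Eq (Eq Nat 0 0) (refl Nat 0) (refl Nat 0)


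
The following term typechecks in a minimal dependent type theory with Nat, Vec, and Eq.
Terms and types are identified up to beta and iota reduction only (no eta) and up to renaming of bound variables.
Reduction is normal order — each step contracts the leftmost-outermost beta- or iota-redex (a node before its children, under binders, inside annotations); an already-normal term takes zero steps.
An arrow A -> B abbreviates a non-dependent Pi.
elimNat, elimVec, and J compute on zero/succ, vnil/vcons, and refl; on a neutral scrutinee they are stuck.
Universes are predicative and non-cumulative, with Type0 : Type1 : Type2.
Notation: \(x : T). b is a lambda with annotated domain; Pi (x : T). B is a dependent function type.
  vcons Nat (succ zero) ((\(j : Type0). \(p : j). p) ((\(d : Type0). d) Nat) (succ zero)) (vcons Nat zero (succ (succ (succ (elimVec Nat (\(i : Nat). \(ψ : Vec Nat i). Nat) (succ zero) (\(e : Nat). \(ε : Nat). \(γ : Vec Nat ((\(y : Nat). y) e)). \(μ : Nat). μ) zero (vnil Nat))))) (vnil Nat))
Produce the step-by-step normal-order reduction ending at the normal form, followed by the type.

reduction (normal order):
  vcons Nat (succ zero) ((\(j : Type0). \(p : j). p) ((\(d : Type0). d) Nat) (succ zero)) (vcons Nat zero (succ (succ (succ (elimVec Nat (\(i : Nat). \(ψ : Vec Nat i). Nat) (succ zero) (\(e : Nat). \(ε : Nat). \(γ : Vec Nat ((\(y : Nat). y) e)). \(μ : Nat). μ) zero (vnil Nat))))) (vnil Nat))
  ~> vcons Nat (succ zero) ((\(j : (\(p : Type0). p) Nat). j) (succ zero)) (vcons Nat zero (succ (succ (succ (elimVec Nat (\(d : Nat). \(i : Vec Nat d). Nat) (succ zero) (\(ψ : Nat). \(e : Nat). \(ε : Vec Nat ((\(γ : Nat). γ) ψ)). \(y : Nat). y) zero (vnil Nat))))) (vnil Nat))
  ~> vcons Nat (succ zero) (succ zero) (vcons Nat zero (succ (succ (succ (elimVec Nat (\(j : Nat). \(p : Vec Nat j). Nat) (succ zero) (\(d : Nat). \(i : Nat). \(ψ : Vec Nat ((\(e : Nat). e) d)). \(ε : Nat). ε) zero (vnil Nat))))) (vnil Nat))
  ~> vcons Nat (succ zero) (succ zero) (vcons Nat zero (succ (succ (succ (succ zero)))) (vnil Nat))
type:
  Vec Nat (succ (succ zero))


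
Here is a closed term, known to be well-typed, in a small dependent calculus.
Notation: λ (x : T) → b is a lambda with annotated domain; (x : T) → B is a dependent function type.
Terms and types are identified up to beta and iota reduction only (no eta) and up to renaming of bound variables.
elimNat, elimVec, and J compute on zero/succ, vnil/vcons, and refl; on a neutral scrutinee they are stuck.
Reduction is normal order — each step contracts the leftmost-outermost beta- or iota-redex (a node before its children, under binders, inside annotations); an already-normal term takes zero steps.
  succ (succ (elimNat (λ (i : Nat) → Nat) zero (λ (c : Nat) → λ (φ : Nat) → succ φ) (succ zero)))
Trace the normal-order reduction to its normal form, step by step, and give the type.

normal-order reduction sequence:
  succ (succ (elimNat (λ (i : Nat) → Nat) zero (λ (c : Nat) → λ (φ : Nat) → succ φ) (succ zero)))
  ~> succ (succ ((λ (i : Nat) → λ (c : Nat) → succ c) zero (elimNat (λ (φ : Nat) → Nat) zero (λ (y : Nat) → λ (b : Nat) → succ b) zero)))
  ~> succ (succ ((λ (i : Nat) → succ i) (elimNat (λ (c : Nat) → Nat) zero (λ (φ : Nat) → λ (y : Nat) → succ y) zero)))
  ~> succ (succ (succ (elimNat (λ (i : Nat) → Nat) zero (λ (c : Nat) → λ (φ : Nat) → succ φ) zero)))
  ~> succ (succ (succ zero))
the term's type:
  Nat


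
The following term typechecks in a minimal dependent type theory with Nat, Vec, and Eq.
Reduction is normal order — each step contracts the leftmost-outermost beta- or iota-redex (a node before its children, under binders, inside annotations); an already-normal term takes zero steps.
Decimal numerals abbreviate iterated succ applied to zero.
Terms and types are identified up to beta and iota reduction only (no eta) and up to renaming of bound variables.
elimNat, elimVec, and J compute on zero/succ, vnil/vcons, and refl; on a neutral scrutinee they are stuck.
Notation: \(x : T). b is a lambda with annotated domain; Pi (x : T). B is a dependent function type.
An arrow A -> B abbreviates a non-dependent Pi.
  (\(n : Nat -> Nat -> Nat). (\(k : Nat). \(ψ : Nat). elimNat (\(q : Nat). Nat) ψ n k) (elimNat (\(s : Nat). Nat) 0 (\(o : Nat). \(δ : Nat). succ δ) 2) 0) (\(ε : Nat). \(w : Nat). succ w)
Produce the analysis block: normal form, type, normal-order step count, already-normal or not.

reduced normal form:
  2
inferred type:
  Nat
steps to reach normal form (normal order): 17
term was already normal: no
first redex: a beta-redex


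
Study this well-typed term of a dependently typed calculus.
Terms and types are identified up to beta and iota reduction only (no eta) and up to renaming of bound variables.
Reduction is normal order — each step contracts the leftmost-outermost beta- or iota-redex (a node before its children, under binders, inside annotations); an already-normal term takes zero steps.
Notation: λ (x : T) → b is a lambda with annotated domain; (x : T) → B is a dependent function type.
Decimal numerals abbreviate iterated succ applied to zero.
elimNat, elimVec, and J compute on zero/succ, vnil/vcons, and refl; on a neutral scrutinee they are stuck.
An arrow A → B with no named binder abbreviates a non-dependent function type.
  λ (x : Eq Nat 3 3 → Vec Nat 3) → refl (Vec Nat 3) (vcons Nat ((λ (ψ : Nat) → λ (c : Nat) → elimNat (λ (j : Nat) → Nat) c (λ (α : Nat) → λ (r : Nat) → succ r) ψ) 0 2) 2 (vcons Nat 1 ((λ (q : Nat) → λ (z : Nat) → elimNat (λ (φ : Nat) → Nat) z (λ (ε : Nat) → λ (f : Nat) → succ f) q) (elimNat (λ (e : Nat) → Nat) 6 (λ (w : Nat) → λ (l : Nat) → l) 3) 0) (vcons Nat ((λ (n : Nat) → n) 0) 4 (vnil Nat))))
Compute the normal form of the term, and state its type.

normal form:
  λ (x : Eq Nat 3 3 → Vec Nat 3) → refl (Vec Nat 3) (vcons Nat 2 2 (vcons Nat 1 6 (vcons Nat 0 4 (vnil Nat))))
the term's type:
  (Eq Nat 3 3 → Vec Nat 3) → Eq (Vec Nat 3) (vcons Nat 2 2 (vcons Nat 1 6 (vcons Nat 0 4 (vnil Nat)))) (vcons Nat 2 2 (vcons Nat 1 6 (vcons Nat 0 4 (vnil Nat))))


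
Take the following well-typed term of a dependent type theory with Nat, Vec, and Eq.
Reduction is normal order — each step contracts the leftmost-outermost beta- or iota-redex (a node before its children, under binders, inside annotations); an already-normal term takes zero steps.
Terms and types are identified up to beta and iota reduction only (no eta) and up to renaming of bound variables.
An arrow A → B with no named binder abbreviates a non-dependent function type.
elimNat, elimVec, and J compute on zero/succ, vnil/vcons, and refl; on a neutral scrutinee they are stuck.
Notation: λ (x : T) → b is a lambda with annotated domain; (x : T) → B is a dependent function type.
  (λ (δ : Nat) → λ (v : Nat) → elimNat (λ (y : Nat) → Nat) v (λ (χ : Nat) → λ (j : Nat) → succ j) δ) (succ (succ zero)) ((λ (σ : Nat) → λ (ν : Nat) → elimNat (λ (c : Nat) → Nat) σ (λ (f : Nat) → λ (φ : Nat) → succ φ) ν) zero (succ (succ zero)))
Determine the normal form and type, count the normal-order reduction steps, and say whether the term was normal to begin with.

reduced normal form:
  succ (succ (succ (succ zero)))
type:
  Nat
normal-order step count: 18
started in normal form: no
first contracted redex: a beta-redex


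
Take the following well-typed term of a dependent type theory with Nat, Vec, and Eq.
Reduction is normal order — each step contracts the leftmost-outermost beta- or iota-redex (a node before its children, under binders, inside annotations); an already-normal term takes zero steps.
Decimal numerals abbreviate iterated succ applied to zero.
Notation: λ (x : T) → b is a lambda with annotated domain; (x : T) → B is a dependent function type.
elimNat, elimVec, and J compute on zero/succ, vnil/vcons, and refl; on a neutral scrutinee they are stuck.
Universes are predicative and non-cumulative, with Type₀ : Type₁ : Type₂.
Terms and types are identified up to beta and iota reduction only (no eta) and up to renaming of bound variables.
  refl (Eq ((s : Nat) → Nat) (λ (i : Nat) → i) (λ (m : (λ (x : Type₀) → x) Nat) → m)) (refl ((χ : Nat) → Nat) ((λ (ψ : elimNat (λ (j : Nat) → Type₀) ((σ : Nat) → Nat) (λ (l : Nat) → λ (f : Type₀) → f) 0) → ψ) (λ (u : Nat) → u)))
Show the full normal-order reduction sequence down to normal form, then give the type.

reduction (normal order):
  refl (Eq ((s : Nat) → Nat) (λ (i : Nat) → i) (λ (m : (λ (x : Type₀) → x) Nat) → m)) (refl ((χ : Nat) → Nat) ((λ (ψ : elimNat (λ (j : Nat) → Type₀) ((σ : Nat) → Nat) (λ (l : Nat) → λ (f : Type₀) → f) 0) → ψ) (λ (u : Nat) → u)))
  ~> refl (Eq ((s : Nat) → Nat) (λ (i : Nat) → i) (λ (m : Nat) → m)) (refl ((x : Nat) → Nat) ((λ (χ : elimNat (λ (ψ : Nat) → Type₀) ((j : Nat) → Nat) (λ (σ : Nat) → λ (l : Type₀) → l) 0) → χ) (λ (f : Nat) → f)))
  ~> refl (Eq ((s : Nat) → Nat) (λ (i : Nat) → i) (λ (m : Nat) → m)) (refl ((x : Nat) → Nat) (λ (χ : Nat) → χ))
type:
  Eq (Eq ((s : Nat) → Nat) (λ (i : Nat) → i) (λ (m : Nat) → m)) (refl ((x : Nat) → Nat) (λ (χ : Nat) → χ)) (refl ((ψ : Nat) → Nat) (λ (j : Nat) → j))


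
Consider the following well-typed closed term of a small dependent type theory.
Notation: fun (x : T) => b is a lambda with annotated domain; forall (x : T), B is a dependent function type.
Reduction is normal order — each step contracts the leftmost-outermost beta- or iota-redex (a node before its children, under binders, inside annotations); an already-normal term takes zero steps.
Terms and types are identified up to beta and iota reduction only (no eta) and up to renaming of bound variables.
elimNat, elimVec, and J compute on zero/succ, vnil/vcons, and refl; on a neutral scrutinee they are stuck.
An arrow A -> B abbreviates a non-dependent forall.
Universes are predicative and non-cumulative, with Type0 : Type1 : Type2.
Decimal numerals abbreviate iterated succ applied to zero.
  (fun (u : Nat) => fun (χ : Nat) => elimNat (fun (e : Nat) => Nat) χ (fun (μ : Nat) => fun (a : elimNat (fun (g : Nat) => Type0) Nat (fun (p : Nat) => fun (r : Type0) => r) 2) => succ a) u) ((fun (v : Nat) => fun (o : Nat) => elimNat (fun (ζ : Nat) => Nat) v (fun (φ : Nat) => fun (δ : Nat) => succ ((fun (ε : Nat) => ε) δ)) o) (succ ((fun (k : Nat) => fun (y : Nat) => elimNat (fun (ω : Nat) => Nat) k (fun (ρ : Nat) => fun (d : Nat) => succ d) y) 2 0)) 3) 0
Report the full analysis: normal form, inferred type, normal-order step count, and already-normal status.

normal form:
  6
type:
  Nat
reduction steps (normal order): 46
started in normal form: no
first contracted redex: a beta-redex


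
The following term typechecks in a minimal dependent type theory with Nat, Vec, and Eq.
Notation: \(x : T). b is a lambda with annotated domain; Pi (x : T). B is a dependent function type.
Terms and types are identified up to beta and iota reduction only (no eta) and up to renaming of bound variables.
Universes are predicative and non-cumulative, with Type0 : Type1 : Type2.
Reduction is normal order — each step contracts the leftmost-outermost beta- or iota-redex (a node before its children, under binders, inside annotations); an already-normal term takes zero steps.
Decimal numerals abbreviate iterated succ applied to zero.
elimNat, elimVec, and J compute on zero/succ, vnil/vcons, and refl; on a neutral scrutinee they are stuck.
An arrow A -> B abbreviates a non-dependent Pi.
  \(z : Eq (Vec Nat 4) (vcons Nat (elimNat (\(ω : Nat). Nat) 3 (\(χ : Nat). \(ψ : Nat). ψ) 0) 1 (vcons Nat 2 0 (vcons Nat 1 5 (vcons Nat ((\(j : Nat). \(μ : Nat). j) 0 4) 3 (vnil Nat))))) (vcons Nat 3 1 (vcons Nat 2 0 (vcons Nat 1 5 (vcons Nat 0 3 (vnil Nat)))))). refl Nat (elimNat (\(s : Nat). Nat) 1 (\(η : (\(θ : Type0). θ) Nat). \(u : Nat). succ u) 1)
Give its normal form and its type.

normal form:
  \(z : Eq (Vec Nat 4) (vcons Nat 3 1 (vcons Nat 2 0 (vcons Nat 1 5 (vcons Nat 0 3 (vnil Nat))))) (vcons Nat 3 1 (vcons Nat 2 0 (vcons Nat 1 5 (vcons Nat 0 3 (vnil Nat)))))). refl Nat 2
inferred type:
  Eq (Vec Nat 4) (vcons Nat 3 1 (vcons Nat 2 0 (vcons Nat 1 5 (vcons Nat 0 3 (vnil Nat))))) (vcons Nat 3 1 (vcons Nat 2 0 (vcons Nat 1 5 (vcons Nat 0 3 (vnil Nat))))) -> Eq Nat 2 2


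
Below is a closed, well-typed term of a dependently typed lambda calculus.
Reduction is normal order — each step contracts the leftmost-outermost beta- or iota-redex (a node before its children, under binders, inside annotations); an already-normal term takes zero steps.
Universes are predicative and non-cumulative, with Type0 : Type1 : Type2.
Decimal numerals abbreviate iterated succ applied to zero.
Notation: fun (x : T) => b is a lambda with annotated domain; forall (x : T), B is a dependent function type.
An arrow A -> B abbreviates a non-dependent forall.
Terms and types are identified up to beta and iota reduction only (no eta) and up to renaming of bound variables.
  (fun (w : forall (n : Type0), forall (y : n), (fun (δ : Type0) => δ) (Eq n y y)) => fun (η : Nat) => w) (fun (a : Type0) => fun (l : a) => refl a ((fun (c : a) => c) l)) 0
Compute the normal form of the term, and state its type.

reduced normal form:
  fun (w : Type0) => fun (n : w) => refl w n
inferred type:
  forall (w : Type0), forall (n : w), Eq w n n


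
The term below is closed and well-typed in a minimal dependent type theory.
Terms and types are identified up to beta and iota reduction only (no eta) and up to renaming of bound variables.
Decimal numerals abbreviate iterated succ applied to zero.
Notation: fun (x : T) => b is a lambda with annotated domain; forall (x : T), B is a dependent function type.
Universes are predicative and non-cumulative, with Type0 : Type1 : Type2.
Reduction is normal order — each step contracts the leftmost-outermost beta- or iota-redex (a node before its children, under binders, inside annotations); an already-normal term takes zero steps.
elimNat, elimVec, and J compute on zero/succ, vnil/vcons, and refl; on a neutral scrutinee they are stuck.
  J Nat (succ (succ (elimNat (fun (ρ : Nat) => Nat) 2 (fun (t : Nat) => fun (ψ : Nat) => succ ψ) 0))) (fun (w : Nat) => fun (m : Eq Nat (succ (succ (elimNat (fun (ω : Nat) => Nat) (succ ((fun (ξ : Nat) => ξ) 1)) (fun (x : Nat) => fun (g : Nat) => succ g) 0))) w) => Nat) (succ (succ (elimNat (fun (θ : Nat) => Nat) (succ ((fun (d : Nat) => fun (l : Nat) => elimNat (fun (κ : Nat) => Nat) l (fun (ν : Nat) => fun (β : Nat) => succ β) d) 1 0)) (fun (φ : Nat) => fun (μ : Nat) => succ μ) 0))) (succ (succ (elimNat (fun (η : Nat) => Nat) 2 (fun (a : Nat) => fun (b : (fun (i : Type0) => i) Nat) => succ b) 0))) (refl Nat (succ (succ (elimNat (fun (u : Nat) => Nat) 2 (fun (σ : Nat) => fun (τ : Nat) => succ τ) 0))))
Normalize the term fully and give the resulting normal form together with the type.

resulting normal form:
  4
inferred type:
  Nat


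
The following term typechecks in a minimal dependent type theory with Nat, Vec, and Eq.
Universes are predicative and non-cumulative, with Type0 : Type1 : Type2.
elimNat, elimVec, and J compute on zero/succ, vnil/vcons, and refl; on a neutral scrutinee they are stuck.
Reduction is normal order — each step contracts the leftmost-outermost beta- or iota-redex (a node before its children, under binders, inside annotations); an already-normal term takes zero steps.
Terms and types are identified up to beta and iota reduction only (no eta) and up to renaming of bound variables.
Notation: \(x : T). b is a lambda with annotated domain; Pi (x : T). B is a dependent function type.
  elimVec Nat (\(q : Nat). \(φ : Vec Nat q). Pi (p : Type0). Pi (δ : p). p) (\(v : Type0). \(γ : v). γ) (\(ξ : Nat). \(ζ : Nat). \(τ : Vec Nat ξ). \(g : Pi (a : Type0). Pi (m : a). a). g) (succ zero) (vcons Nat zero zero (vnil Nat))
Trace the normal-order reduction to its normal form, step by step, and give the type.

reduction (normal order):
  elimVec Nat (\(q : Nat). \(φ : Vec Nat q). Pi (p : Type0). Pi (δ : p). p) (\(v : Type0). \(γ : v). γ) (\(ξ : Nat). \(ζ : Nat). \(τ : Vec Nat ξ). \(g : Pi (a : Type0). Pi (m : a). a). g) (succ zero) (vcons Nat zero zero (vnil Nat))
  ~> (\(q : Nat). \(φ : Nat). \(p : Vec Nat q). \(δ : Pi (v : Type0). Pi (γ : v). v). δ) zero zero (vnil Nat) (elimVec Nat (\(ξ : Nat). \(ζ : Vec Nat ξ). Pi (τ : Type0). Pi (g : τ). τ) (\(a : Type0). \(m : a). m) (\(f : Nat). \(r : Nat). \(z : Vec Nat f). \(w : Pi (s : Type0). Pi (α : s). s). w) zero (vnil Nat))
  ~> (\(q : Nat). \(φ : Vec Nat zero). \(p : Pi (δ : Type0). Pi (v : δ). δ). p) zero (vnil Nat) (elimVec Nat (\(γ : Nat). \(ξ : Vec Nat γ). Pi (ζ : Type0). Pi (τ : ζ). ζ) (\(g : Type0). \(a : g). a) (\(m : Nat). \(f : Nat). \(r : Vec Nat m). \(z : Pi (w : Type0). Pi (s : w). w). z) zero (vnil Nat))
  ~> (\(q : Vec Nat zero). \(φ : Pi (p : Type0). Pi (δ : p). p). φ) (vnil Nat) (elimVec Nat (\(v : Nat). \(γ : Vec Nat v). Pi (ξ : Type0). Pi (ζ : ξ). ξ) (\(τ : Type0). \(g : τ). g) (\(a : Nat). \(m : Nat). \(f : Vec Nat a). \(r : Pi (z : Type0). Pi (w : z). z). r) zero (vnil Nat))
  ~> (\(q : Pi (φ : Type0). Pi (p : φ). φ). q) (elimVec Nat (\(δ : Nat). \(v : Vec Nat δ). Pi (γ : Type0). Pi (ξ : γ). γ) (\(ζ : Type0). \(τ : ζ). τ) (\(g : Nat). \(a : Nat). \(m : Vec Nat g). \(f : Pi (r : Type0). Pi (z : r). r). f) zero (vnil Nat))
  ~> elimVec Nat (\(q : Nat). \(φ : Vec Nat q). Pi (p : Type0). Pi (δ : p). p) (\(v : Type0). \(γ : v). γ) (\(ξ : Nat). \(ζ : Nat). \(τ : Vec Nat ξ). \(g : Pi (a : Type0). Pi (m : a). a). g) zero (vnil Nat)
  ~> \(q : Type0). \(φ : q). φ
the term's type:
  Pi (q : Type0). Pi (φ : q). q


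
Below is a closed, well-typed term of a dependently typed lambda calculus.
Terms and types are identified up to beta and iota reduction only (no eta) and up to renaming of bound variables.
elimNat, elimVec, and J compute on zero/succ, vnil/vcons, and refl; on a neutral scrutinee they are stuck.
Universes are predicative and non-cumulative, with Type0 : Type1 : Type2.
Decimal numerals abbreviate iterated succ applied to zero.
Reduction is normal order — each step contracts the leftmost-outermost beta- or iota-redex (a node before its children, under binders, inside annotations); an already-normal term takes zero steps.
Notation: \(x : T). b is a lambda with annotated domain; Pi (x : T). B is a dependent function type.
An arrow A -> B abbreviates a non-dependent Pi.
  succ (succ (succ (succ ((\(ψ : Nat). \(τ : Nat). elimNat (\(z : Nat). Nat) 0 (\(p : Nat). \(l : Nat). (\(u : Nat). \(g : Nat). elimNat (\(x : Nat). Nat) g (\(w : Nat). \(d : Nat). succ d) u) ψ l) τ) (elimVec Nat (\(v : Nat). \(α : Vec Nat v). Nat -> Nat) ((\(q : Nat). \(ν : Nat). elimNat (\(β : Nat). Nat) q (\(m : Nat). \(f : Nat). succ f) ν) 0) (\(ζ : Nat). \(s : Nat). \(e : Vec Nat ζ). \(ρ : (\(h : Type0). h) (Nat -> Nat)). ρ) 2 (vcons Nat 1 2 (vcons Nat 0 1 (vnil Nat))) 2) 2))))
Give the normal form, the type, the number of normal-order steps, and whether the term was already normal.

resulting normal form:
  8
the term's type:
  Nat
reduction steps (normal order): 67
already normal: no
first contracted redex: a beta-redex


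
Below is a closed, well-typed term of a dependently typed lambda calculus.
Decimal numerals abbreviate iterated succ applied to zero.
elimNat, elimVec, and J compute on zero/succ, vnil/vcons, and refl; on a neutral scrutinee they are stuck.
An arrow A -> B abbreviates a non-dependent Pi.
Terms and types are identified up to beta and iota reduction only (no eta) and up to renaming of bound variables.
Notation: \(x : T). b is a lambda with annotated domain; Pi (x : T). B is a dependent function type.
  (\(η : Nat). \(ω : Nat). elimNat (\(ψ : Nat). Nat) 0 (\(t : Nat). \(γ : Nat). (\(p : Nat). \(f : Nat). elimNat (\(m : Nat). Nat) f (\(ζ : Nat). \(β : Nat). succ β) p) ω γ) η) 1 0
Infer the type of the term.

the term's type:
  Nat


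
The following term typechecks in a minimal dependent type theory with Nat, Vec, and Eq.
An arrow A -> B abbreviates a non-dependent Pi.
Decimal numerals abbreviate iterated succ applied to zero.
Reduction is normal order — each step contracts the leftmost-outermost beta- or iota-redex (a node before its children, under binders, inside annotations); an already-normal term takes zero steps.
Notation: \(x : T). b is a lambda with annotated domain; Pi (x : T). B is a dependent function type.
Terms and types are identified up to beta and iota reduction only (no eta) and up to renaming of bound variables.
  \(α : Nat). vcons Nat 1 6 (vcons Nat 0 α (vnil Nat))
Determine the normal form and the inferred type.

normal form:
  \(α : Nat). vcons Nat 1 6 (vcons Nat 0 α (vnil Nat))
the term's type:
  Nat -> Vec Nat 2


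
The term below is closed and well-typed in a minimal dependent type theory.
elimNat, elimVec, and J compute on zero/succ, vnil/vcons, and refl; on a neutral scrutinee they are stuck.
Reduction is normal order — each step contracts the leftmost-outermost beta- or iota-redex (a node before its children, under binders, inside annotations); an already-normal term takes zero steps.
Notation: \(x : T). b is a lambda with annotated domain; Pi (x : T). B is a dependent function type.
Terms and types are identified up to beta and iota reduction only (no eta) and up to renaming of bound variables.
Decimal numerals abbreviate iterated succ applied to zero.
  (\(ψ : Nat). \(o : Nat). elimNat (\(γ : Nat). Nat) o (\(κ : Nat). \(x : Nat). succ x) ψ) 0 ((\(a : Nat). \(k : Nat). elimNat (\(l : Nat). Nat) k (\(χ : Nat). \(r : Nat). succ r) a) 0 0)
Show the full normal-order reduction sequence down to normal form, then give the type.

normal-order reduction:
  (\(ψ : Nat). \(o : Nat). elimNat (\(γ : Nat). Nat) o (\(κ : Nat). \(x : Nat). succ x) ψ) 0 ((\(a : Nat). \(k : Nat). elimNat (\(l : Nat). Nat) k (\(χ : Nat). \(r : Nat). succ r) a) 0 0)
  ~> (\(ψ : Nat). elimNat (\(o : Nat). Nat) ψ (\(γ : Nat). \(κ : Nat). succ κ) 0) ((\(x : Nat). \(a : Nat). elimNat (\(k : Nat). Nat) a (\(l : Nat). \(χ : Nat). succ χ) x) 0 0)
  ~> elimNat (\(ψ : Nat). Nat) ((\(o : Nat). \(γ : Nat). elimNat (\(κ : Nat). Nat) γ (\(x : Nat). \(a : Nat). succ a) o) 0 0) (\(k : Nat). \(l : Nat). succ l) 0
  ~> (\(ψ : Nat). \(o : Nat). elimNat (\(γ : Nat). Nat) o (\(κ : Nat). \(x : Nat). succ x) ψ) 0 0
  ~> (\(ψ : Nat). elimNat (\(o : Nat). Nat) ψ (\(γ : Nat). \(κ : Nat). succ κ) 0) 0
  ~> elimNat (\(ψ : Nat). Nat) 0 (\(o : Nat). \(γ : Nat). succ γ) 0
  ~> 0
the term's type:
  Nat


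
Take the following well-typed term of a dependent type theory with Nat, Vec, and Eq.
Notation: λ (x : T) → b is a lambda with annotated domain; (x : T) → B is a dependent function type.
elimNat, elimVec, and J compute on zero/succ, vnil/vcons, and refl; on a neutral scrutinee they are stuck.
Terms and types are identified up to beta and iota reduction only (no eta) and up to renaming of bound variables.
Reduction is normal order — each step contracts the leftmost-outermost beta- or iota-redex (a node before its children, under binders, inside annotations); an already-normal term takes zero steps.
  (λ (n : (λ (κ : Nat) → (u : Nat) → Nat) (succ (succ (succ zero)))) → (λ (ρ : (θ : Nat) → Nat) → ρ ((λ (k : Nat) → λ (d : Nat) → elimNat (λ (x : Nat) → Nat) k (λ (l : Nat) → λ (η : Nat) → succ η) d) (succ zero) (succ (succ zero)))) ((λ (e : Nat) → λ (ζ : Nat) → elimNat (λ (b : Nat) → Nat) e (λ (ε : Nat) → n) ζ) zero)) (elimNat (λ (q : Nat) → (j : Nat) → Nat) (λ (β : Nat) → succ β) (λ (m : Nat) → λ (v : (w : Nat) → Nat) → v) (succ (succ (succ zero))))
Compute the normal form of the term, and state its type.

reduced normal form:
  succ (succ (succ zero))
the term's type:
  Nat


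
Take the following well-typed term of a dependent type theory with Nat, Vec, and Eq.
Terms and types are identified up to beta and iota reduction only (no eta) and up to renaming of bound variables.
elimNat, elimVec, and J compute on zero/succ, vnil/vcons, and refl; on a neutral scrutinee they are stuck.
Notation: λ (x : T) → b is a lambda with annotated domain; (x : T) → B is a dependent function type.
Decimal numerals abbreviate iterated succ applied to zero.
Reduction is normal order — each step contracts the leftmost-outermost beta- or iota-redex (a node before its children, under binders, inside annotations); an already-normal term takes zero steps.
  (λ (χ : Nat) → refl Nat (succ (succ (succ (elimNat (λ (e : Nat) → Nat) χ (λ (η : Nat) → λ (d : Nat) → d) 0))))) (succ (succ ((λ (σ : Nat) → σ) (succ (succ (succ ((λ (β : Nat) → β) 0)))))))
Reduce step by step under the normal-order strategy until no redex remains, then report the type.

reduction (normal order):
  (λ (χ : Nat) → refl Nat (succ (succ (succ (elimNat (λ (e : Nat) → Nat) χ (λ (η : Nat) → λ (d : Nat) → d) 0))))) (succ (succ ((λ (σ : Nat) → σ) (succ (succ (succ ((λ (β : Nat) → β) 0)))))))
  ~> refl Nat (succ (succ (succ (elimNat (λ (χ : Nat) → Nat) (succ (succ ((λ (e : Nat) → e) (succ (succ (succ ((λ (η : Nat) → η) 0))))))) (λ (d : Nat) → λ (σ : Nat) → σ) 0))))
  ~> refl Nat (succ (succ (succ (succ (succ ((λ (χ : Nat) → χ) (succ (succ (succ ((λ (e : Nat) → e) 0))))))))))
  ~> refl Nat (succ (succ (succ (succ (succ (succ (succ (succ ((λ (χ : Nat) → χ) 0)))))))))
  ~> refl Nat 8
inferred type:
  Eq Nat 8 8


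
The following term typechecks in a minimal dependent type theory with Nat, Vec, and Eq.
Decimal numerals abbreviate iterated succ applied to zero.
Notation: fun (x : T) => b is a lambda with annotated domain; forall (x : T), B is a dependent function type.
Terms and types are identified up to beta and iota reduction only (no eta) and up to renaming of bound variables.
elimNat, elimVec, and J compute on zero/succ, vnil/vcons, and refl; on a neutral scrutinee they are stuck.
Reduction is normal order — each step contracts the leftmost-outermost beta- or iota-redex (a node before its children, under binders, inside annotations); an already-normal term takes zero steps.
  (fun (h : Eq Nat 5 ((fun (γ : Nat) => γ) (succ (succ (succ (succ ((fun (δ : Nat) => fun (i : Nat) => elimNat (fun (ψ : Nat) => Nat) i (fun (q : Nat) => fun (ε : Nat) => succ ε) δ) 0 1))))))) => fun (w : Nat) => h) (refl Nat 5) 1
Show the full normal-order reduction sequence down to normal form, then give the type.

normal-order reduction sequence:
  (fun (h : Eq Nat 5 ((fun (γ : Nat) => γ) (succ (succ (succ (succ ((fun (δ : Nat) => fun (i : Nat) => elimNat (fun (ψ : Nat) => Nat) i (fun (q : Nat) => fun (ε : Nat) => succ ε) δ) 0 1))))))) => fun (w : Nat) => h) (refl Nat 5) 1
  ~> (fun (h : Nat) => refl Nat 5) 1
  ~> refl Nat 5
type:
  Eq Nat 5 5
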